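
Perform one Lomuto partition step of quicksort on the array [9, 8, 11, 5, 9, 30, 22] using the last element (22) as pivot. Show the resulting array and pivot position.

Lomuto partition with pivot = 22:

Initial array: [9, 8, 11, 5, 9, 30, 22]

arr[0]=9 <= 22: swap with position 0, array becomes [9, 8, 11, 5, 9, 30, 22]
arr[1]=8 <= 22: swap with position 1, array becomes [9, 8, 11, 5, 9, 30, 22]
arr[2]=11 <= 22: swap with position 2, array becomes [9, 8, 11, 5, 9, 30, 22]
arr[3]=5 <= 22: swap with position 3, array becomes [9, 8, 11, 5, 9, 30, 22]
arr[4]=9 <= 22: swap with position 4, array becomes [9, 8, 11, 5, 9, 30, 22]
arr[5]=30 > 22: no swap

Place pivot at position 5: [9, 8, 11, 5, 9, 22, 30]
Pivot position: 5

After partitioning with pivot 22, the array becomes [9, 8, 11, 5, 9, 22, 30]. The pivot is placed at index 5. All elements to the left of the pivot are <= 22, and all elements to the right are > 22.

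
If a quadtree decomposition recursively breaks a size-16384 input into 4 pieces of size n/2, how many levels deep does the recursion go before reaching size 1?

For divide and conquer with division factor 2:

Problem sizes at each level:
Level 0: 16384
Level 1: 8192
Level 2: 4096
Level 3: 2048
Level 4: 1024
Level 5: 512
Level 6: 256
Level 7: 128
Level 8: 64
Level 9: 32
Level 10: 16
Level 11: 8
Level 12: 4
Level 13: 2
Level 14: 1

The root is level 0 and the size-1 base case is level 14 (the tree spans levels 0 through 14, i.e. 15 levels counting the root), so the depth is the number of divisions: log_2(16384) = 14

The recursion tree depth is log_2(16384) = 14. At each level, the problem size is divided by 2, so it takes 14 divisions to reduce to a base case of size 1. The algorithm makes 4 recursive calls at each level.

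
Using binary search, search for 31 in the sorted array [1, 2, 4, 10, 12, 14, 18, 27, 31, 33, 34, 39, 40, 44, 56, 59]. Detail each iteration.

Binary search for 31 in [1, 2, 4, 10, 12, 14, 18, 27, 31, 33, 34, 39, 40, 44, 56, 59]:

lo=0, hi=15, mid=7, arr[mid]=27 -> 27 < 31, search right half
lo=8, hi=15, mid=11, arr[mid]=39 -> 39 > 31, search left half
lo=8, hi=10, mid=9, arr[mid]=33 -> 33 > 31, search left half
lo=8, hi=8, mid=8, arr[mid]=31 -> Found target at index 8!

Binary search finds 31 at index 8 after 4 comparisons. The search repeatedly halves the search space by comparing with the middle element.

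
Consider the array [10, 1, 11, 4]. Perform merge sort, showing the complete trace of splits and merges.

Merge sort trace:

Split: [10, 1, 11, 4] -> [10, 1] and [11, 4]
  Split: [10, 1] -> [10] and [1]
  Merge: [10] + [1] -> [1, 10]
  Split: [11, 4] -> [11] and [4]
  Merge: [11] + [4] -> [4, 11]
Merge: [1, 10] + [4, 11] -> [1, 4, 10, 11]

Final sorted array: [1, 4, 10, 11]

The merge sort proceeds by recursively splitting the array and merging sorted halves.
After all merges, the sorted array is [1, 4, 10, 11].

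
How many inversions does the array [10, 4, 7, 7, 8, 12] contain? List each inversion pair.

Finding inversions in [10, 4, 7, 7, 8, 12]:

(0, 1): arr[0]=10 > arr[1]=4
(0, 2): arr[0]=10 > arr[2]=7
(0, 3): arr[0]=10 > arr[3]=7
(0, 4): arr[0]=10 > arr[4]=8

Total inversions: 4

The array has 4 inversion(s): (0,1), (0,2), (0,3), (0,4). Each pair (i,j) satisfies i < j and arr[i] > arr[j].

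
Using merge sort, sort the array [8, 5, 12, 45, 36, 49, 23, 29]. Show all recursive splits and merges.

Merge sort trace:

Split: [8, 5, 12, 45, 36, 49, 23, 29] -> [8, 5, 12, 45] and [36, 49, 23, 29]
  Split: [8, 5, 12, 45] -> [8, 5] and [12, 45]
    Split: [8, 5] -> [8] and [5]
    Merge: [8] + [5] -> [5, 8]
    Split: [12, 45] -> [12] and [45]
    Merge: [12] + [45] -> [12, 45]
  Merge: [5, 8] + [12, 45] -> [5, 8, 12, 45]
  Split: [36, 49, 23, 29] -> [36, 49] and [23, 29]
    Split: [36, 49] -> [36] and [49]
    Merge: [36] + [49] -> [36, 49]
    Split: [23, 29] -> [23] and [29]
    Merge: [23] + [29] -> [23, 29]
  Merge: [36, 49] + [23, 29] -> [23, 29, 36, 49]
Merge: [5, 8, 12, 45] + [23, 29, 36, 49] -> [5, 8, 12, 23, 29, 36, 45, 49]

Final sorted array: [5, 8, 12, 23, 29, 36, 45, 49]

The merge sort proceeds by recursively splitting the array and merging sorted halves.
After all merges, the sorted array is [5, 8, 12, 23, 29, 36, 45, 49].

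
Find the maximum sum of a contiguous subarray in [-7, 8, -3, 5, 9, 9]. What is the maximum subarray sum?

Using Kadane's algorithm on [-7, 8, -3, 5, 9, 9]:

Scanning through the array:
Position 1 (value 8): max_ending_here = 8, max_so_far = 8
Position 2 (value -3): max_ending_here = 5, max_so_far = 8
Position 3 (value 5): max_ending_here = 10, max_so_far = 10
Position 4 (value 9): max_ending_here = 19, max_so_far = 19
Position 5 (value 9): max_ending_here = 28, max_so_far = 28

Maximum subarray: [8, -3, 5, 9, 9]
Maximum sum: 28

The maximum subarray is [8, -3, 5, 9, 9] with sum 28. This subarray runs from index 1 to index 5.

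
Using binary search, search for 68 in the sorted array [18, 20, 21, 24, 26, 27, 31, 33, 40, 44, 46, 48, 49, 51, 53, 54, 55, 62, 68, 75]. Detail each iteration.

Binary search for 68 in [18, 20, 21, 24, 26, 27, 31, 33, 40, 44, 46, 48, 49, 51, 53, 54, 55, 62, 68, 75]:

lo=0, hi=19, mid=9, arr[mid]=44 -> 44 < 68, search right half
lo=10, hi=19, mid=14, arr[mid]=53 -> 53 < 68, search right half
lo=15, hi=19, mid=17, arr[mid]=62 -> 62 < 68, search right half
lo=18, hi=19, mid=18, arr[mid]=68 -> Found target at index 18!

Binary search finds 68 at index 18 after 4 comparisons. The search repeatedly halves the search space by comparing with the middle element.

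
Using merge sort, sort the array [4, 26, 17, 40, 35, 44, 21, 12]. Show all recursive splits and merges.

Merge sort trace:

Split: [4, 26, 17, 40, 35, 44, 21, 12] -> [4, 26, 17, 40] and [35, 44, 21, 12]
  Split: [4, 26, 17, 40] -> [4, 26] and [17, 40]
    Split: [4, 26] -> [4] and [26]
    Merge: [4] + [26] -> [4, 26]
    Split: [17, 40] -> [17] and [40]
    Merge: [17] + [40] -> [17, 40]
  Merge: [4, 26] + [17, 40] -> [4, 17, 26, 40]
  Split: [35, 44, 21, 12] -> [35, 44] and [21, 12]
    Split: [35, 44] -> [35] and [44]
    Merge: [35] + [44] -> [35, 44]
    Split: [21, 12] -> [21] and [12]
    Merge: [21] + [12] -> [12, 21]
  Merge: [35, 44] + [12, 21] -> [12, 21, 35, 44]
Merge: [4, 17, 26, 40] + [12, 21, 35, 44] -> [4, 12, 17, 21, 26, 35, 40, 44]

Final sorted array: [4, 12, 17, 21, 26, 35, 40, 44]

The merge sort proceeds by recursively splitting the array and merging sorted halves.
After all merges, the sorted array is [4, 12, 17, 21, 26, 35, 40, 44].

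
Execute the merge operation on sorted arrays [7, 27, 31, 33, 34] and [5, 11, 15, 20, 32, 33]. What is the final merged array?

Merging process:

Compare 7 vs 5: take 5 from right. Merged: [5]
Compare 7 vs 11: take 7 from left. Merged: [5, 7]
Compare 27 vs 11: take 11 from right. Merged: [5, 7, 11]
Compare 27 vs 15: take 15 from right. Merged: [5, 7, 11, 15]
Compare 27 vs 20: take 20 from right. Merged: [5, 7, 11, 15, 20]
Compare 27 vs 32: take 27 from left. Merged: [5, 7, 11, 15, 20, 27]
Compare 31 vs 32: take 31 from left. Merged: [5, 7, 11, 15, 20, 27, 31]
Compare 33 vs 32: take 32 from right. Merged: [5, 7, 11, 15, 20, 27, 31, 32]
Compare 33 vs 33: take 33 from left. Merged: [5, 7, 11, 15, 20, 27, 31, 32, 33]
Compare 34 vs 33: take 33 from right. Merged: [5, 7, 11, 15, 20, 27, 31, 32, 33, 33]
Append remaining from left: [34]. Merged: [5, 7, 11, 15, 20, 27, 31, 32, 33, 33, 34]

Final merged array: [5, 7, 11, 15, 20, 27, 31, 32, 33, 33, 34]
Total comparisons: 10

The merged array is [5, 7, 11, 15, 20, 27, 31, 32, 33, 33, 34], requiring 10 comparisons. The merge step runs in O(n) time where n is the total number of elements.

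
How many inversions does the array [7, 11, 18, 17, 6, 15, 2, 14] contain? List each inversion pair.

Finding inversions in [7, 11, 18, 17, 6, 15, 2, 14]:

(0, 4): arr[0]=7 > arr[4]=6
(0, 6): arr[0]=7 > arr[6]=2
(1, 4): arr[1]=11 > arr[4]=6
(1, 6): arr[1]=11 > arr[6]=2
(2, 3): arr[2]=18 > arr[3]=17
(2, 4): arr[2]=18 > arr[4]=6
(2, 5): arr[2]=18 > arr[5]=15
(2, 6): arr[2]=18 > arr[6]=2
(2, 7): arr[2]=18 > arr[7]=14
(3, 4): arr[3]=17 > arr[4]=6
(3, 5): arr[3]=17 > arr[5]=15
(3, 6): arr[3]=17 > arr[6]=2
(3, 7): arr[3]=17 > arr[7]=14
(4, 6): arr[4]=6 > arr[6]=2
(5, 6): arr[5]=15 > arr[6]=2
(5, 7): arr[5]=15 > arr[7]=14

Total inversions: 16

The array has 16 inversion(s): (0,4), (0,6), (1,4), (1,6), (2,3), (2,4), (2,5), (2,6), (2,7), (3,4), (3,5), (3,6), (3,7), (4,6), (5,6), (5,7). Each pair (i,j) satisfies i < j and arr[i] > arr[j].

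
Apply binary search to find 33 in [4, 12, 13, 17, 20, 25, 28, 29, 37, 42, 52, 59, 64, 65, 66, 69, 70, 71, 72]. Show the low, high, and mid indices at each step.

Binary search for 33 in [4, 12, 13, 17, 20, 25, 28, 29, 37, 42, 52, 59, 64, 65, 66, 69, 70, 71, 72]:

lo=0, hi=18, mid=9, arr[mid]=42 -> 42 > 33, search left half
lo=0, hi=8, mid=4, arr[mid]=20 -> 20 < 33, search right half
lo=5, hi=8, mid=6, arr[mid]=28 -> 28 < 33, search right half
lo=7, hi=8, mid=7, arr[mid]=29 -> 29 < 33, search right half
lo=8, hi=8, mid=8, arr[mid]=37 -> 37 > 33, search left half
lo=8 > hi=7, target 33 not found

Binary search determines that 33 is not in the array after 5 comparisons. The search space was exhausted without finding the target.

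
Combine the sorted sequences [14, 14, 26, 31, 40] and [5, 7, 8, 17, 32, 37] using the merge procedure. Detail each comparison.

Merging process:

Compare 14 vs 5: take 5 from right. Merged: [5]
Compare 14 vs 7: take 7 from right. Merged: [5, 7]
Compare 14 vs 8: take 8 from right. Merged: [5, 7, 8]
Compare 14 vs 17: take 14 from left. Merged: [5, 7, 8, 14]
Compare 14 vs 17: take 14 from left. Merged: [5, 7, 8, 14, 14]
Compare 26 vs 17: take 17 from right. Merged: [5, 7, 8, 14, 14, 17]
Compare 26 vs 32: take 26 from left. Merged: [5, 7, 8, 14, 14, 17, 26]
Compare 31 vs 32: take 31 from left. Merged: [5, 7, 8, 14, 14, 17, 26, 31]
Compare 40 vs 32: take 32 from right. Merged: [5, 7, 8, 14, 14, 17, 26, 31, 32]
Compare 40 vs 37: take 37 from right. Merged: [5, 7, 8, 14, 14, 17, 26, 31, 32, 37]
Append remaining from left: [40]. Merged: [5, 7, 8, 14, 14, 17, 26, 31, 32, 37, 40]

Final merged array: [5, 7, 8, 14, 14, 17, 26, 31, 32, 37, 40]
Total comparisons: 10

The merged array is [5, 7, 8, 14, 14, 17, 26, 31, 32, 37, 40], requiring 10 comparisons. The merge step runs in O(n) time where n is the total number of elements.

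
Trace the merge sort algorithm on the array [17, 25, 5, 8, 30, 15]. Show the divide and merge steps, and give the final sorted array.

Merge sort trace:

Split: [17, 25, 5, 8, 30, 15] -> [17, 25, 5] and [8, 30, 15]
  Split: [17, 25, 5] -> [17] and [25, 5]
    Split: [25, 5] -> [25] and [5]
    Merge: [25] + [5] -> [5, 25]
  Merge: [17] + [5, 25] -> [5, 17, 25]
  Split: [8, 30, 15] -> [8] and [30, 15]
    Split: [30, 15] -> [30] and [15]
    Merge: [30] + [15] -> [15, 30]
  Merge: [8] + [15, 30] -> [8, 15, 30]
Merge: [5, 17, 25] + [8, 15, 30] -> [5, 8, 15, 17, 25, 30]

Final sorted array: [5, 8, 15, 17, 25, 30]

The merge sort proceeds by recursively splitting the array and merging sorted halves.
After all merges, the sorted array is [5, 8, 15, 17, 25, 30].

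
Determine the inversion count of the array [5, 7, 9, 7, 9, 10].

Finding inversions in [5, 7, 9, 7, 9, 10]:

(2, 3): arr[2]=9 > arr[3]=7

Total inversions: 1

The array has 1 inversion(s): (2,3). Each pair (i,j) satisfies i < j and arr[i] > arr[j].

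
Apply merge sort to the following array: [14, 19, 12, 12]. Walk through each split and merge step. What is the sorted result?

Merge sort trace:

Split: [14, 19, 12, 12] -> [14, 19] and [12, 12]
  Split: [14, 19] -> [14] and [19]
  Merge: [14] + [19] -> [14, 19]
  Split: [12, 12] -> [12] and [12]
  Merge: [12] + [12] -> [12, 12]
Merge: [14, 19] + [12, 12] -> [12, 12, 14, 19]

Final sorted array: [12, 12, 14, 19]

The merge sort proceeds by recursively splitting the array and merging sorted halves.
After all merges, the sorted array is [12, 12, 14, 19].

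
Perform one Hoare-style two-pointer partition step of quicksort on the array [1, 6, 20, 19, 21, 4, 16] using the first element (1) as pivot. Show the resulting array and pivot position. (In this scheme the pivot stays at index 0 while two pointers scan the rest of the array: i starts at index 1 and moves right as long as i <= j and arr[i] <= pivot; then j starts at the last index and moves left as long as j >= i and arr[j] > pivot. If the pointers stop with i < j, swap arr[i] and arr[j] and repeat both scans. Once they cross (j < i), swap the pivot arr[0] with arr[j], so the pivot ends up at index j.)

Hoare-style two-pointer partition with pivot = 1:

Initial array: [1, 6, 20, 19, 21, 4, 16]

Pointers start at i = 1, j = 6.
i ends at 1, j ends at 0: the pointers have crossed (j < i), so scanning stops.

j = 0, so swapping arr[0] with arr[j] leaves the pivot at position 0: [1, 6, 20, 19, 21, 4, 16]
Pivot position: 0

After partitioning with pivot 1, the array becomes [1, 6, 20, 19, 21, 4, 16]. The pivot is placed at index 0. All elements to the left of the pivot are <= 1, and all elements to the right are > 1.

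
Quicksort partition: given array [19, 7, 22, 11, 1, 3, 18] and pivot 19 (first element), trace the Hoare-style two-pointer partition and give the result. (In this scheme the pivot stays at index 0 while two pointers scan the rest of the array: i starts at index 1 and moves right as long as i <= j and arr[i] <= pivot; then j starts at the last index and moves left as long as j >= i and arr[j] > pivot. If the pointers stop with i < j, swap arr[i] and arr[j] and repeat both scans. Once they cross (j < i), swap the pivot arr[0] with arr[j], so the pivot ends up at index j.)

Hoare-style two-pointer partition with pivot = 19:

Initial array: [19, 7, 22, 11, 1, 3, 18]

Pointers start at i = 1, j = 6.
i stops at index 2 (arr[2]=22 > 19), j stops at index 6 (arr[6]=18 <= 19): swap arr[2] and arr[6], array becomes [19, 7, 18, 11, 1, 3, 22]
i ends at 6, j ends at 5: the pointers have crossed (j < i), so scanning stops.

Swap pivot arr[0] with arr[5] to place pivot at position 5: [3, 7, 18, 11, 1, 19, 22]
Pivot position: 5

After partitioning with pivot 19, the array becomes [3, 7, 18, 11, 1, 19, 22]. The pivot is placed at index 5. All elements to the left of the pivot are <= 19, and all elements to the right are > 19.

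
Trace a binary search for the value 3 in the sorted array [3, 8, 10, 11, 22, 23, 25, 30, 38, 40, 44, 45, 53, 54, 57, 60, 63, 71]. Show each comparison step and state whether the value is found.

Binary search for 3 in [3, 8, 10, 11, 22, 23, 25, 30, 38, 40, 44, 45, 53, 54, 57, 60, 63, 71]:

lo=0, hi=17, mid=8, arr[mid]=38 -> 38 > 3, search left half
lo=0, hi=7, mid=3, arr[mid]=11 -> 11 > 3, search left half
lo=0, hi=2, mid=1, arr[mid]=8 -> 8 > 3, search left half
lo=0, hi=0, mid=0, arr[mid]=3 -> Found target at index 0!

Binary search finds 3 at index 0 after 4 comparisons. The search repeatedly halves the search space by comparing with the middle element.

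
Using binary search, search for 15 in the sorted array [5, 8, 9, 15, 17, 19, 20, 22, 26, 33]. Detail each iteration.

Binary search for 15 in [5, 8, 9, 15, 17, 19, 20, 22, 26, 33]:

lo=0, hi=9, mid=4, arr[mid]=17 -> 17 > 15, search left half
lo=0, hi=3, mid=1, arr[mid]=8 -> 8 < 15, search right half
lo=2, hi=3, mid=2, arr[mid]=9 -> 9 < 15, search right half
lo=3, hi=3, mid=3, arr[mid]=15 -> Found target at index 3!

Binary search finds 15 at index 3 after 4 comparisons. The search repeatedly halves the search space by comparing with the middle element.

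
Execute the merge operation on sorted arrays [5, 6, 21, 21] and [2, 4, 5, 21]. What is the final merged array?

Merging process:

Compare 5 vs 2: take 2 from right. Merged: [2]
Compare 5 vs 4: take 4 from right. Merged: [2, 4]
Compare 5 vs 5: take 5 from left. Merged: [2, 4, 5]
Compare 6 vs 5: take 5 from right. Merged: [2, 4, 5, 5]
Compare 6 vs 21: take 6 from left. Merged: [2, 4, 5, 5, 6]
Compare 21 vs 21: take 21 from left. Merged: [2, 4, 5, 5, 6, 21]
Compare 21 vs 21: take 21 from left. Merged: [2, 4, 5, 5, 6, 21, 21]
Append remaining from right: [21]. Merged: [2, 4, 5, 5, 6, 21, 21, 21]

Final merged array: [2, 4, 5, 5, 6, 21, 21, 21]
Total comparisons: 7

The merged array is [2, 4, 5, 5, 6, 21, 21, 21], requiring 7 comparisons. The merge step runs in O(n) time where n is the total number of elements.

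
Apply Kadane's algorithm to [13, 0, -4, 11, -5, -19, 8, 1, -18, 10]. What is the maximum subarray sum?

Using Kadane's algorithm on [13, 0, -4, 11, -5, -19, 8, 1, -18, 10]:

Scanning through the array:
Position 1 (value 0): max_ending_here = 13, max_so_far = 13
Position 2 (value -4): max_ending_here = 9, max_so_far = 13
Position 3 (value 11): max_ending_here = 20, max_so_far = 20
Position 4 (value -5): max_ending_here = 15, max_so_far = 20
Position 5 (value -19): max_ending_here = -4, max_so_far = 20
Position 6 (value 8): max_ending_here = 8, max_so_far = 20
Position 7 (value 1): max_ending_here = 9, max_so_far = 20
Position 8 (value -18): max_ending_here = -9, max_so_far = 20
Position 9 (value 10): max_ending_here = 10, max_so_far = 20

Maximum subarray: [13, 0, -4, 11]
Maximum sum: 20

The maximum subarray is [13, 0, -4, 11] with sum 20. This subarray runs from index 0 to index 3.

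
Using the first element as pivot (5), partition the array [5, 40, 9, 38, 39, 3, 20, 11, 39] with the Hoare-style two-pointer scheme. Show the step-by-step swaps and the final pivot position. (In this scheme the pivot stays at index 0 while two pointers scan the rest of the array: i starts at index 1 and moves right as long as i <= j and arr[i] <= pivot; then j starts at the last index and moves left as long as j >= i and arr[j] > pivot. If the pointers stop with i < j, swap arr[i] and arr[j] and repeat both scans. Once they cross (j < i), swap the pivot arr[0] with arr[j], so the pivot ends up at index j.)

Hoare-style two-pointer partition with pivot = 5:

Initial array: [5, 40, 9, 38, 39, 3, 20, 11, 39]

Pointers start at i = 1, j = 8.
i stops at index 1 (arr[1]=40 > 5), j stops at index 5 (arr[5]=3 <= 5): swap arr[1] and arr[5], array becomes [5, 3, 9, 38, 39, 40, 20, 11, 39]
i ends at 2, j ends at 1: the pointers have crossed (j < i), so scanning stops.

Swap pivot arr[0] with arr[1] to place pivot at position 1: [3, 5, 9, 38, 39, 40, 20, 11, 39]
Pivot position: 1

After partitioning with pivot 5, the array becomes [3, 5, 9, 38, 39, 40, 20, 11, 39]. The pivot is placed at index 1. All elements to the left of the pivot are <= 5, and all elements to the right are > 5.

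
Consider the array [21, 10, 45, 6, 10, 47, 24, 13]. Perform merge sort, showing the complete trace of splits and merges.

Merge sort trace:

Split: [21, 10, 45, 6, 10, 47, 24, 13] -> [21, 10, 45, 6] and [10, 47, 24, 13]
  Split: [21, 10, 45, 6] -> [21, 10] and [45, 6]
    Split: [21, 10] -> [21] and [10]
    Merge: [21] + [10] -> [10, 21]
    Split: [45, 6] -> [45] and [6]
    Merge: [45] + [6] -> [6, 45]
  Merge: [10, 21] + [6, 45] -> [6, 10, 21, 45]
  Split: [10, 47, 24, 13] -> [10, 47] and [24, 13]
    Split: [10, 47] -> [10] and [47]
    Merge: [10] + [47] -> [10, 47]
    Split: [24, 13] -> [24] and [13]
    Merge: [24] + [13] -> [13, 24]
  Merge: [10, 47] + [13, 24] -> [10, 13, 24, 47]
Merge: [6, 10, 21, 45] + [10, 13, 24, 47] -> [6, 10, 10, 13, 21, 24, 45, 47]

Final sorted array: [6, 10, 10, 13, 21, 24, 45, 47]

The merge sort proceeds by recursively splitting the array and merging sorted halves.
After all merges, the sorted array is [6, 10, 10, 13, 21, 24, 45, 47].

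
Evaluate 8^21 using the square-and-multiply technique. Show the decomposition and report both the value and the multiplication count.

Computing 8^21 by squaring (build up from 8^1; each line after the first costs one multiplication):

8^1 = 8
8^2 = (8^1)^2 = 8^2 = 64
8^4 = (8^2)^2 = 64^2 = 4096
8^5 = 8 * 8^4 = 8 * 4096 = 32768
8^10 = (8^5)^2 = 32768^2 = 1073741824
8^20 = (8^10)^2 = 1073741824^2 = 1152921504606846976
8^21 = 8 * 8^20 = 8 * 1152921504606846976 = 9223372036854775808

Result: 9223372036854775808
Multiplications needed: 6 (6 lines after 8^1)

8^21 = 9223372036854775808. Using exponentiation by squaring, this requires 6 multiplications. The key idea: if the exponent is even, square the half-power; if odd, multiply by the base once.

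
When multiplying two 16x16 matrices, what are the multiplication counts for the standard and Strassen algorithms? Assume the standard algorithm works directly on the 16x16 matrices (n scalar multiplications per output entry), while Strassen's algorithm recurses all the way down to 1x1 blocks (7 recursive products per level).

Matrix multiplication for 16x16 matrices:

Standard algorithm: 16^3 = 4096 multiplications
Strassen's algorithm: 7^(log2(16)) = 7^4 = 2401 multiplications
Savings: 4096 - 2401 = 1695 multiplications

Standard: 4096 multiplications (16^3). Strassen: 2401 multiplications (7^4). Strassen reduces 8 recursive multiplications to 7 at each level.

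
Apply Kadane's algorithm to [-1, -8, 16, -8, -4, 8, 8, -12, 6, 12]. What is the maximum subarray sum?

Using Kadane's algorithm on [-1, -8, 16, -8, -4, 8, 8, -12, 6, 12]:

Scanning through the array:
Position 1 (value -8): max_ending_here = -8, max_so_far = -1
Position 2 (value 16): max_ending_here = 16, max_so_far = 16
Position 3 (value -8): max_ending_here = 8, max_so_far = 16
Position 4 (value -4): max_ending_here = 4, max_so_far = 16
Position 5 (value 8): max_ending_here = 12, max_so_far = 16
Position 6 (value 8): max_ending_here = 20, max_so_far = 20
Position 7 (value -12): max_ending_here = 8, max_so_far = 20
Position 8 (value 6): max_ending_here = 14, max_so_far = 20
Position 9 (value 12): max_ending_here = 26, max_so_far = 26

Maximum subarray: [16, -8, -4, 8, 8, -12, 6, 12]
Maximum sum: 26

The maximum subarray is [16, -8, -4, 8, 8, -12, 6, 12] with sum 26. This subarray runs from index 2 to index 9.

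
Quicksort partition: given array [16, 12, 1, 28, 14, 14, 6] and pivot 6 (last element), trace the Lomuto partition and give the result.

Lomuto partition with pivot = 6:

Initial array: [16, 12, 1, 28, 14, 14, 6]

arr[0]=16 > 6: no swap
arr[1]=12 > 6: no swap
arr[2]=1 <= 6: swap with position 0, array becomes [1, 12, 16, 28, 14, 14, 6]
arr[3]=28 > 6: no swap
arr[4]=14 > 6: no swap
arr[5]=14 > 6: no swap

Place pivot at position 1: [1, 6, 16, 28, 14, 14, 12]
Pivot position: 1

After partitioning with pivot 6, the array becomes [1, 6, 16, 28, 14, 14, 12]. The pivot is placed at index 1. All elements to the left of the pivot are <= 6, and all elements to the right are > 6.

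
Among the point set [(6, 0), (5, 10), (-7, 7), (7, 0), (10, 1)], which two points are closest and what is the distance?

Computing all pairwise distances among 5 points:

d((6, 0), (5, 10)) = 10.0499
d((6, 0), (-7, 7)) = 14.7648
d((6, 0), (7, 0)) = 1.0 <-- minimum
d((6, 0), (10, 1)) = 4.1231
d((5, 10), (-7, 7)) = 12.3693
d((5, 10), (7, 0)) = 10.198
d((5, 10), (10, 1)) = 10.2956
d((-7, 7), (7, 0)) = 15.6525
d((-7, 7), (10, 1)) = 18.0278
d((7, 0), (10, 1)) = 3.1623

Closest pair: (6, 0) and (7, 0) with distance 1.0

The closest pair is (6, 0) and (7, 0) with Euclidean distance 1.0. For 5 points, brute-force pairwise comparison is shown above. For large n, the divide-and-conquer algorithm (sort by x, recurse on halves, check the dividing strip) achieves O(n log n).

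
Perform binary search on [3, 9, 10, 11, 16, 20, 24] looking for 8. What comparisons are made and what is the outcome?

Binary search for 8 in [3, 9, 10, 11, 16, 20, 24]:

lo=0, hi=6, mid=3, arr[mid]=11 -> 11 > 8, search left half
lo=0, hi=2, mid=1, arr[mid]=9 -> 9 > 8, search left half
lo=0, hi=0, mid=0, arr[mid]=3 -> 3 < 8, search right half
lo=1 > hi=0, target 8 not found

Binary search determines that 8 is not in the array after 3 comparisons. The search space was exhausted without finding the target.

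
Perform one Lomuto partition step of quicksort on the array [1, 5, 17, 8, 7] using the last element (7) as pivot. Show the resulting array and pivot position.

Lomuto partition with pivot = 7:

Initial array: [1, 5, 17, 8, 7]

arr[0]=1 <= 7: swap with position 0, array becomes [1, 5, 17, 8, 7]
arr[1]=5 <= 7: swap with position 1, array becomes [1, 5, 17, 8, 7]
arr[2]=17 > 7: no swap
arr[3]=8 > 7: no swap

Place pivot at position 2: [1, 5, 7, 8, 17]
Pivot position: 2

After partitioning with pivot 7, the array becomes [1, 5, 7, 8, 17]. The pivot is placed at index 2. All elements to the left of the pivot are <= 7, and all elements to the right are > 7.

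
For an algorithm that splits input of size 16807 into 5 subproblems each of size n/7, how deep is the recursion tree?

For divide and conquer with division factor 7:

Problem sizes at each level:
Level 0: 16807
Level 1: 2401
Level 2: 343
Level 3: 49
Level 4: 7
Level 5: 1

The root is level 0 and the size-1 base case is level 5 (the tree spans levels 0 through 5, i.e. 6 levels counting the root), so the depth is the number of divisions: log_7(16807) = 5

The recursion tree depth is log_7(16807) = 5. At each level, the problem size is divided by 7, so it takes 5 divisions to reduce to a base case of size 1. The algorithm makes 5 recursive calls at each level.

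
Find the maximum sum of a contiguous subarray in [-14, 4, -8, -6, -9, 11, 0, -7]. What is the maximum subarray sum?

Using Kadane's algorithm on [-14, 4, -8, -6, -9, 11, 0, -7]:

Scanning through the array:
Position 1 (value 4): max_ending_here = 4, max_so_far = 4
Position 2 (value -8): max_ending_here = -4, max_so_far = 4
Position 3 (value -6): max_ending_here = -6, max_so_far = 4
Position 4 (value -9): max_ending_here = -9, max_so_far = 4
Position 5 (value 11): max_ending_here = 11, max_so_far = 11
Position 6 (value 0): max_ending_here = 11, max_so_far = 11
Position 7 (value -7): max_ending_here = 4, max_so_far = 11

Maximum subarray: [11]
Maximum sum: 11

The maximum subarray is [11] with sum 11. This subarray runs from index 5 to index 5.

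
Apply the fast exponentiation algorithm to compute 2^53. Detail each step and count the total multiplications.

Computing 2^53 by squaring (build up from 2^1; each line after the first costs one multiplication):

2^1 = 2
2^2 = (2^1)^2 = 2^2 = 4
2^3 = 2 * 2^2 = 2 * 4 = 8
2^6 = (2^3)^2 = 8^2 = 64
2^12 = (2^6)^2 = 64^2 = 4096
2^13 = 2 * 2^12 = 2 * 4096 = 8192
2^26 = (2^13)^2 = 8192^2 = 67108864
2^52 = (2^26)^2 = 67108864^2 = 4503599627370496
2^53 = 2 * 2^52 = 2 * 4503599627370496 = 9007199254740992

Result: 9007199254740992
Multiplications needed: 8 (8 lines after 2^1)

2^53 = 9007199254740992. Using exponentiation by squaring, this requires 8 multiplications. The key idea: if the exponent is even, square the half-power; if odd, multiply by the base once.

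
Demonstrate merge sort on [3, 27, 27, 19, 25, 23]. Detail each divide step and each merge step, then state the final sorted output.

Merge sort trace:

Split: [3, 27, 27, 19, 25, 23] -> [3, 27, 27] and [19, 25, 23]
  Split: [3, 27, 27] -> [3] and [27, 27]
    Split: [27, 27] -> [27] and [27]
    Merge: [27] + [27] -> [27, 27]
  Merge: [3] + [27, 27] -> [3, 27, 27]
  Split: [19, 25, 23] -> [19] and [25, 23]
    Split: [25, 23] -> [25] and [23]
    Merge: [25] + [23] -> [23, 25]
  Merge: [19] + [23, 25] -> [19, 23, 25]
Merge: [3, 27, 27] + [19, 23, 25] -> [3, 19, 23, 25, 27, 27]

Final sorted array: [3, 19, 23, 25, 27, 27]

The merge sort proceeds by recursively splitting the array and merging sorted halves.
After all merges, the sorted array is [3, 19, 23, 25, 27, 27].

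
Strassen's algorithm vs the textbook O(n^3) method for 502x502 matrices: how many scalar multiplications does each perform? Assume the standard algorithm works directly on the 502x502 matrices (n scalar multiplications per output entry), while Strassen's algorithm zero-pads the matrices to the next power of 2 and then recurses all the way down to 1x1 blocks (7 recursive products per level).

Matrix multiplication for 502x502 matrices:

Strassen's algorithm requires power-of-2 dimensions. Pad 502x502 to 512x512 (next power of 2).

Standard algorithm: 502^3 = 126506008 multiplications
Strassen's algorithm: 7^(log2(512)) = 7^9 = 40353607 multiplications
Savings: 126506008 - 40353607 = 86152401 multiplications

Standard: 126506008 multiplications (502^3). Strassen: 40353607 multiplications (7^9, after padding to 512x512). Strassen reduces 8 recursive multiplications to 7 at each level.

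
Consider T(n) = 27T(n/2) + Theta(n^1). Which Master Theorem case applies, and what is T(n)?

Master Theorem for T(n) = 27T(n/2) + O(n^1):

a = 27, b = 2, c = 1
log_b(a) = log_2(27) = 4.7549

Case 1: c = 1 < log_2(27) = 4.7549
T(n) = O(n^(log_2 27))

For T(n) = 27T(n/2) + O(n^1): log_2(27) = 4.7549. This is Case 1 of the Master Theorem (c < log_b(a), work dominated by leaves), giving O(n^(log_2 27)).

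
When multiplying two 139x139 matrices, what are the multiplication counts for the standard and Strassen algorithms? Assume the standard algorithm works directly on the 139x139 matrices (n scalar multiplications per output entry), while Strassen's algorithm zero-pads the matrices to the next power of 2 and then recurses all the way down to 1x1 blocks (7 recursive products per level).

Matrix multiplication for 139x139 matrices:

Strassen's algorithm requires power-of-2 dimensions. Pad 139x139 to 256x256 (next power of 2).

Standard algorithm: 139^3 = 2685619 multiplications
Strassen's algorithm: 7^(log2(256)) = 7^8 = 5764801 multiplications
Difference: 2685619 - 5764801 = -3079182 (Strassen uses MORE here due to padding overhead — for small or just-over-power-of-2 n, padding can outweigh the per-level savings)

Standard: 2685619 multiplications (139^3). Strassen: 5764801 multiplications (7^8, after padding to 256x256). Strassen reduces 8 recursive multiplications to 7 at each level.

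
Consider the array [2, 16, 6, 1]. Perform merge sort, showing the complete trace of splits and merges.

Merge sort trace:

Split: [2, 16, 6, 1] -> [2, 16] and [6, 1]
  Split: [2, 16] -> [2] and [16]
  Merge: [2] + [16] -> [2, 16]
  Split: [6, 1] -> [6] and [1]
  Merge: [6] + [1] -> [1, 6]
Merge: [2, 16] + [1, 6] -> [1, 2, 6, 16]

Final sorted array: [1, 2, 6, 16]

The merge sort proceeds by recursively splitting the array and merging sorted halves.
After all merges, the sorted array is [1, 2, 6, 16].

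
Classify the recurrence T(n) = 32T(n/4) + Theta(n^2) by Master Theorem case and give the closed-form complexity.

Master Theorem for T(n) = 32T(n/4) + O(n^2):

a = 32, b = 4, c = 2
log_b(a) = log_4(32) = 2.5000

Case 1: c = 2 < log_4(32) = 2.5000
T(n) = O(n^(log_4 32))

For T(n) = 32T(n/4) + O(n^2): log_4(32) = 2.5000. This is Case 1 of the Master Theorem (c < log_b(a), work dominated by leaves), giving O(n^(log_4 32)).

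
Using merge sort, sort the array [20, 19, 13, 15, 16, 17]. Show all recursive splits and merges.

Merge sort trace:

Split: [20, 19, 13, 15, 16, 17] -> [20, 19, 13] and [15, 16, 17]
  Split: [20, 19, 13] -> [20] and [19, 13]
    Split: [19, 13] -> [19] and [13]
    Merge: [19] + [13] -> [13, 19]
  Merge: [20] + [13, 19] -> [13, 19, 20]
  Split: [15, 16, 17] -> [15] and [16, 17]
    Split: [16, 17] -> [16] and [17]
    Merge: [16] + [17] -> [16, 17]
  Merge: [15] + [16, 17] -> [15, 16, 17]
Merge: [13, 19, 20] + [15, 16, 17] -> [13, 15, 16, 17, 19, 20]

Final sorted array: [13, 15, 16, 17, 19, 20]

The merge sort proceeds by recursively splitting the array and merging sorted halves.
After all merges, the sorted array is [13, 15, 16, 17, 19, 20].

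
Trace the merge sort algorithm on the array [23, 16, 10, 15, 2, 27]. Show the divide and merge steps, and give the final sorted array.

Merge sort trace:

Split: [23, 16, 10, 15, 2, 27] -> [23, 16, 10] and [15, 2, 27]
  Split: [23, 16, 10] -> [23] and [16, 10]
    Split: [16, 10] -> [16] and [10]
    Merge: [16] + [10] -> [10, 16]
  Merge: [23] + [10, 16] -> [10, 16, 23]
  Split: [15, 2, 27] -> [15] and [2, 27]
    Split: [2, 27] -> [2] and [27]
    Merge: [2] + [27] -> [2, 27]
  Merge: [15] + [2, 27] -> [2, 15, 27]
Merge: [10, 16, 23] + [2, 15, 27] -> [2, 10, 15, 16, 23, 27]

Final sorted array: [2, 10, 15, 16, 23, 27]

The merge sort proceeds by recursively splitting the array and merging sorted halves.
After all merges, the sorted array is [2, 10, 15, 16, 23, 27].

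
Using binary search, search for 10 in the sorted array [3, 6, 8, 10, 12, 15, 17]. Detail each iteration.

Binary search for 10 in [3, 6, 8, 10, 12, 15, 17]:

lo=0, hi=6, mid=3, arr[mid]=10 -> Found target at index 3!

Binary search finds 10 at index 3 after 1 comparisons. The search repeatedly halves the search space by comparing with the middle element.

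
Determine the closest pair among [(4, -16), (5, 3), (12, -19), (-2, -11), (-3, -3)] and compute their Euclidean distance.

Computing all pairwise distances among 5 points:

d((4, -16), (5, 3)) = 19.0263
d((4, -16), (12, -19)) = 8.544
d((4, -16), (-2, -11)) = 7.8102 <-- minimum
d((4, -16), (-3, -3)) = 14.7648
d((5, 3), (12, -19)) = 23.0868
d((5, 3), (-2, -11)) = 15.6525
d((5, 3), (-3, -3)) = 10.0
d((12, -19), (-2, -11)) = 16.1245
d((12, -19), (-3, -3)) = 21.9317
d((-2, -11), (-3, -3)) = 8.0623

Closest pair: (4, -16) and (-2, -11) with distance 7.8102

The closest pair is (4, -16) and (-2, -11) with Euclidean distance 7.8102. For 5 points, brute-force pairwise comparison is shown above. For large n, the divide-and-conquer algorithm (sort by x, recurse on halves, check the dividing strip) achieves O(n log n).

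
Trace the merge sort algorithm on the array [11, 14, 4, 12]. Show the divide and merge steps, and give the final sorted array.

Merge sort trace:

Split: [11, 14, 4, 12] -> [11, 14] and [4, 12]
  Split: [11, 14] -> [11] and [14]
  Merge: [11] + [14] -> [11, 14]
  Split: [4, 12] -> [4] and [12]
  Merge: [4] + [12] -> [4, 12]
Merge: [11, 14] + [4, 12] -> [4, 11, 12, 14]

Final sorted array: [4, 11, 12, 14]

The merge sort proceeds by recursively splitting the array and merging sorted halves.
After all merges, the sorted array is [4, 11, 12, 14].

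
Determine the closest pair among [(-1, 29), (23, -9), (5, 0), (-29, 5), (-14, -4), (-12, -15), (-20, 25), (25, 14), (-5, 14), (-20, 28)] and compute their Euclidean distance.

Computing all pairwise distances among 10 points:

d((-1, 29), (23, -9)) = 44.9444
d((-1, 29), (5, 0)) = 29.6142
d((-1, 29), (-29, 5)) = 36.8782
d((-1, 29), (-14, -4)) = 35.4683
d((-1, 29), (-12, -15)) = 45.3542
d((-1, 29), (-20, 25)) = 19.4165
d((-1, 29), (25, 14)) = 30.0167
d((-1, 29), (-5, 14)) = 15.5242
d((-1, 29), (-20, 28)) = 19.0263
d((23, -9), (5, 0)) = 20.1246
d((23, -9), (-29, 5)) = 53.8516
d((23, -9), (-14, -4)) = 37.3363
d((23, -9), (-12, -15)) = 35.5106
d((23, -9), (-20, 25)) = 54.8179
d((23, -9), (25, 14)) = 23.0868
d((23, -9), (-5, 14)) = 36.2353
d((23, -9), (-20, 28)) = 56.7274
d((5, 0), (-29, 5)) = 34.3657
d((5, 0), (-14, -4)) = 19.4165
d((5, 0), (-12, -15)) = 22.6716
d((5, 0), (-20, 25)) = 35.3553
d((5, 0), (25, 14)) = 24.4131
d((5, 0), (-5, 14)) = 17.2047
d((5, 0), (-20, 28)) = 37.5366
d((-29, 5), (-14, -4)) = 17.4929
d((-29, 5), (-12, -15)) = 26.2488
d((-29, 5), (-20, 25)) = 21.9317
d((-29, 5), (25, 14)) = 54.7449
d((-29, 5), (-5, 14)) = 25.632
d((-29, 5), (-20, 28)) = 24.6982
d((-14, -4), (-12, -15)) = 11.1803
d((-14, -4), (-20, 25)) = 29.6142
d((-14, -4), (25, 14)) = 42.9535
d((-14, -4), (-5, 14)) = 20.1246
d((-14, -4), (-20, 28)) = 32.5576
d((-12, -15), (-20, 25)) = 40.7922
d((-12, -15), (25, 14)) = 47.0106
d((-12, -15), (-5, 14)) = 29.8329
d((-12, -15), (-20, 28)) = 43.7379
d((-20, 25), (25, 14)) = 46.3249
d((-20, 25), (-5, 14)) = 18.6011
d((-20, 25), (-20, 28)) = 3.0 <-- minimum
d((25, 14), (-5, 14)) = 30.0
d((25, 14), (-20, 28)) = 47.1275
d((-5, 14), (-20, 28)) = 20.5183

Closest pair: (-20, 25) and (-20, 28) with distance 3.0

The closest pair is (-20, 25) and (-20, 28) with Euclidean distance 3.0. For 10 points, brute-force pairwise comparison is shown above. For large n, the divide-and-conquer algorithm (sort by x, recurse on halves, check the dividing strip) achieves O(n log n).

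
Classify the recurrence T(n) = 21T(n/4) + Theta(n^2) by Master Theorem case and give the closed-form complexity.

Master Theorem for T(n) = 21T(n/4) + O(n^2):

a = 21, b = 4, c = 2
log_b(a) = log_4(21) = 2.1962

Case 1: c = 2 < log_4(21) = 2.1962
T(n) = O(n^(log_4 21))

For T(n) = 21T(n/4) + O(n^2): log_4(21) = 2.1962. This is Case 1 of the Master Theorem (c < log_b(a), work dominated by leaves), giving O(n^(log_4 21)).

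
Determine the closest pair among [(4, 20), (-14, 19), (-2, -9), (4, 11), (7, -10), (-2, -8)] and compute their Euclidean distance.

Computing all pairwise distances among 6 points:

d((4, 20), (-14, 19)) = 18.0278
d((4, 20), (-2, -9)) = 29.6142
d((4, 20), (4, 11)) = 9.0
d((4, 20), (7, -10)) = 30.1496
d((4, 20), (-2, -8)) = 28.6356
d((-14, 19), (-2, -9)) = 30.4631
d((-14, 19), (4, 11)) = 19.6977
d((-14, 19), (7, -10)) = 35.805
d((-14, 19), (-2, -8)) = 29.5466
d((-2, -9), (4, 11)) = 20.8806
d((-2, -9), (7, -10)) = 9.0554
d((-2, -9), (-2, -8)) = 1.0 <-- minimum
d((4, 11), (7, -10)) = 21.2132
d((4, 11), (-2, -8)) = 19.9249
d((7, -10), (-2, -8)) = 9.2195

Closest pair: (-2, -9) and (-2, -8) with distance 1.0

The closest pair is (-2, -9) and (-2, -8) with Euclidean distance 1.0. For 6 points, brute-force pairwise comparison is shown above. For large n, the divide-and-conquer algorithm (sort by x, recurse on halves, check the dividing strip) achieves O(n log n).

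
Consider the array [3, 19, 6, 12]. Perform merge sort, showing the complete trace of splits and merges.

Merge sort trace:

Split: [3, 19, 6, 12] -> [3, 19] and [6, 12]
  Split: [3, 19] -> [3] and [19]
  Merge: [3] + [19] -> [3, 19]
  Split: [6, 12] -> [6] and [12]
  Merge: [6] + [12] -> [6, 12]
Merge: [3, 19] + [6, 12] -> [3, 6, 12, 19]

Final sorted array: [3, 6, 12, 19]

The merge sort proceeds by recursively splitting the array and merging sorted halves.
After all merges, the sorted array is [3, 6, 12, 19].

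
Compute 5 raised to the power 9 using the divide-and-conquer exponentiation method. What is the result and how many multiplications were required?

Computing 5^9 by squaring (build up from 5^1; each line after the first costs one multiplication):

5^1 = 5
5^2 = (5^1)^2 = 5^2 = 25
5^4 = (5^2)^2 = 25^2 = 625
5^8 = (5^4)^2 = 625^2 = 390625
5^9 = 5 * 5^8 = 5 * 390625 = 1953125

Result: 1953125
Multiplications needed: 4 (4 lines after 5^1)

5^9 = 1953125. Using exponentiation by squaring, this requires 4 multiplications. The key idea: if the exponent is even, square the half-power; if odd, multiply by the base once.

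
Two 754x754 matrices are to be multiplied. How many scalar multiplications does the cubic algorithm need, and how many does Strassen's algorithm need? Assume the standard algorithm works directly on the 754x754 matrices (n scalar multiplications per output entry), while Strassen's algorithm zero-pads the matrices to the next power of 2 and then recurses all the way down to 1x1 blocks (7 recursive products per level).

Matrix multiplication for 754x754 matrices:

Strassen's algorithm requires power-of-2 dimensions. Pad 754x754 to 1024x1024 (next power of 2).

Standard algorithm: 754^3 = 428661064 multiplications
Strassen's algorithm: 7^(log2(1024)) = 7^10 = 282475249 multiplications
Savings: 428661064 - 282475249 = 146185815 multiplications

Standard: 428661064 multiplications (754^3). Strassen: 282475249 multiplications (7^10, after padding to 1024x1024). Strassen reduces 8 recursive multiplications to 7 at each level.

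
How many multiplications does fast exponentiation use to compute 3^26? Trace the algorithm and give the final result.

Computing 3^26 by squaring (build up from 3^1; each line after the first costs one multiplication):

3^1 = 3
3^2 = (3^1)^2 = 3^2 = 9
3^3 = 3 * 3^2 = 3 * 9 = 27
3^6 = (3^3)^2 = 27^2 = 729
3^12 = (3^6)^2 = 729^2 = 531441
3^13 = 3 * 3^12 = 3 * 531441 = 1594323
3^26 = (3^13)^2 = 1594323^2 = 2541865828329

Result: 2541865828329
Multiplications needed: 6 (6 lines after 3^1)

3^26 = 2541865828329. Using exponentiation by squaring, this requires 6 multiplications. The key idea: if the exponent is even, square the half-power; if odd, multiply by the base once.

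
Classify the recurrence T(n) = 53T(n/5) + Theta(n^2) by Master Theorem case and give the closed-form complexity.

Master Theorem for T(n) = 53T(n/5) + O(n^2):

a = 53, b = 5, c = 2
log_b(a) = log_5(53) = 2.4669

Case 1: c = 2 < log_5(53) = 2.4669
T(n) = O(n^(log_5 53))

For T(n) = 53T(n/5) + O(n^2): log_5(53) = 2.4669. This is Case 1 of the Master Theorem (c < log_b(a), work dominated by leaves), giving O(n^(log_5 53)).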